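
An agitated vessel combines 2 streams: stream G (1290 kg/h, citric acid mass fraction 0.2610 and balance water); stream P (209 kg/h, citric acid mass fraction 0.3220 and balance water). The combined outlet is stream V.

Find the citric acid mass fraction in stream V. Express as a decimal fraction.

0.2695

Total flow out = 1290 + 209 = 1499 kg/h.
citric acid in = 1290×0.261 + 209×0.322 = 403.99 kg/h.
citric acid mass fraction in V = 403.99/1499 = 0.2695.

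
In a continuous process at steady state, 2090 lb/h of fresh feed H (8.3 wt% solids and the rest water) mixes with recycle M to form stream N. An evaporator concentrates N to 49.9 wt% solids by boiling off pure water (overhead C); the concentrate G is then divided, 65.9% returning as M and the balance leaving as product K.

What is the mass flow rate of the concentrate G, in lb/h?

Overall solids balance (none leaves overhead): solids in fresh feed = solids in product, i.e. 2090×0.083 = (1−0.659)·G·0.499.
G = 173.47/(0.499×0.341) = 1019.5 lb/h.

1019 lb/h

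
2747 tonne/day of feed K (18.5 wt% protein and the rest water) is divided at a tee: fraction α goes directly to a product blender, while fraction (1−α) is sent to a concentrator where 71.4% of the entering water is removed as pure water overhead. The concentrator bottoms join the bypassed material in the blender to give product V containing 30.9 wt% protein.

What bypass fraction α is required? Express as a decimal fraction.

0.310

All 2747×0.185 = 508.19 tonne/day of protein reaches V, so V = 508.19/0.309 = 1644.6 tonne/day and vapour = 1102.4 tonne/day.
The evaporator receives (1−α)·2747 of feed at 0.815 water and removes 0.714 of that water:
0.714×0.815×(1−α)×2747 = 1102.4
(1−α) = 1102.4/1598.5 = 0.6896;  α = 0.3104.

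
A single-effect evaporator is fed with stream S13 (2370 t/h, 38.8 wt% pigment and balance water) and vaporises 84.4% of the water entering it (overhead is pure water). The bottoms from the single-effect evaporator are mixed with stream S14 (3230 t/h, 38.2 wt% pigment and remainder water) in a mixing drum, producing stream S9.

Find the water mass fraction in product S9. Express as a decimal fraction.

Vapour removed = 0.844×0.612×2370 = 1224.2 t/h; concentrate = 1145.8 t/h.
water reaching the mixer = 226.27 (from concentrate) + 3230×0.618 = 2222.4 t/h.
Product flow = 1145.8 + 3230 = 4375.8 t/h; water fraction = 0.508.

0.508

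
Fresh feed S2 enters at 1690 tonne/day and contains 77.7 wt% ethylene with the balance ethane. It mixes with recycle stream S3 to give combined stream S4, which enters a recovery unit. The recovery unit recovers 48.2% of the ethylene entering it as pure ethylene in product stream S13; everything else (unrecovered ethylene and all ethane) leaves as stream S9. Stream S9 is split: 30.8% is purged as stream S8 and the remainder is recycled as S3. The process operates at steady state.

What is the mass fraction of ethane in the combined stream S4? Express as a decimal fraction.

ethane enters only via S2 and leaves only via the purge: 1690×0.223 = 0.308×(ethane in S9), and the recovery unit passes all ethane, so ethane in S4 = ethane in S9 = 1223.6 tonne/day.
ethylene in S4: m_A = 1690×0.777 + (1−0.308)·(1−0.482)·m_A, so m_A = 1313.1/0.6415 = 2046.8 tonne/day.
S4 = 2046.8 + 1223.6 = 3270.4 tonne/day.
ethane fraction in S4 = 1223.6/3270.4 = 0.374.

0.374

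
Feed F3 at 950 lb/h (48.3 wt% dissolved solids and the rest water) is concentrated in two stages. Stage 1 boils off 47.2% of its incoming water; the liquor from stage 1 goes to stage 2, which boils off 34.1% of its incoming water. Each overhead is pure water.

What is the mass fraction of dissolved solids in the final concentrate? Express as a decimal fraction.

0.729

water in feed = 950×0.517 = 491.15 lb/h.
After stage 1: water left = (1−0.472)×491.15 = 259.33; stream total = 718.18 lb/h.
After stage 2: water left = (1−0.341)×259.33 = 170.9; final concentrate = 629.75 lb/h.
dissolved solids fraction = 458.85/629.75 = 0.729.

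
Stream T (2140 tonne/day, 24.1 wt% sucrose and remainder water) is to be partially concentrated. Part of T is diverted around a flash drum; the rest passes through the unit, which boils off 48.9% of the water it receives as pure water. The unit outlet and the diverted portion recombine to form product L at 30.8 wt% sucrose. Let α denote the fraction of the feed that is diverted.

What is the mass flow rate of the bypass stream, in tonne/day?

885.7 tonne/day

All 2140×0.241 = 515.74 tonne/day of sucrose reaches L, so L = 515.74/0.308 = 1674.5 tonne/day and vapour = 465.52 tonne/day.
The evaporator receives (1−α)·2140 of feed at 0.759 water and removes 0.489 of that water:
0.489×0.759×(1−α)×2140 = 465.52
(1−α) = 465.52/794.26 = 0.5861;  α = 0.4139.
Bypass flow = 0.4139×2140 = 885.74 tonne/day.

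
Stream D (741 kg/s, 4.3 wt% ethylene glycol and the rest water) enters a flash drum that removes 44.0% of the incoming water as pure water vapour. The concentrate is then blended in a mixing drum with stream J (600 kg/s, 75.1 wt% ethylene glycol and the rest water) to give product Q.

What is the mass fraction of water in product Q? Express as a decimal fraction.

0.531

Vapour removed = 0.440×0.957×741 = 312.02 kg/s; concentrate = 428.98 kg/s.
water reaching the mixer = 397.12 (from concentrate) + 600×0.249 = 546.52 kg/s.
Product flow = 428.98 + 600 = 1029 kg/s; water fraction = 0.531.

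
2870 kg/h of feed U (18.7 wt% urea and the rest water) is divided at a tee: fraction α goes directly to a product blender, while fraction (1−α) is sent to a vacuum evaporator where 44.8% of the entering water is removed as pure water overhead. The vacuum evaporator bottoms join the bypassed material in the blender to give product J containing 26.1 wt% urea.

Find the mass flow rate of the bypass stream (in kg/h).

635.9 kg/h

All 2870×0.187 = 536.69 kg/h of urea reaches J, so J = 536.69/0.261 = 2056.3 kg/h and vapour = 813.72 kg/h.
The evaporator receives (1−α)·2870 of feed at 0.813 water and removes 0.448 of that water:
0.448×0.813×(1−α)×2870 = 813.72
(1−α) = 813.72/1045.3 = 0.7784;  α = 0.2216.
Bypass flow = 0.2216×2870 = 635.89 kg/h.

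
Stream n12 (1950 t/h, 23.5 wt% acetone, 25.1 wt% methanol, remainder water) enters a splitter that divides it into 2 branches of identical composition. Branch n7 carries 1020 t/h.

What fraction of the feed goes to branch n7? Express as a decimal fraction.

0.523

Fraction to n7 = 1020/1950 = 0.5231.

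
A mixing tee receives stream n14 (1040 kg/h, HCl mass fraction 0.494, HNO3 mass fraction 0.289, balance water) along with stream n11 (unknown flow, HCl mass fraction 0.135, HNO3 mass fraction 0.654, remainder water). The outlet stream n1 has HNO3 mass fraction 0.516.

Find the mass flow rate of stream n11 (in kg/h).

1711 kg/h

Let n11 be the unknown flow. Total out = 1040 + n11.
HNO3 balance: 300.56 + 0.654·n11 = 0.516·(1040 + n11)
(0.654 − 0.516)·n11 = 0.516×1040 − 300.56 = 236.08
n11 = 236.08 / 0.138 = 1710.7 kg/h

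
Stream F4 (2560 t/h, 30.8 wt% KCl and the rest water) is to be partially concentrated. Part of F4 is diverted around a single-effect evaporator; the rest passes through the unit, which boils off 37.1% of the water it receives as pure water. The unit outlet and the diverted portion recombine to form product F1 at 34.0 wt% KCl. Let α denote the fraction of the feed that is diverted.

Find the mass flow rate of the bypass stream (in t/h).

1622 t/h

All 2560×0.308 = 788.48 t/h of KCl reaches F1, so F1 = 788.48/0.340 = 2319.1 t/h and vapour = 240.94 t/h.
The evaporator receives (1−α)·2560 of feed at 0.692 water and removes 0.371 of that water:
0.371×0.692×(1−α)×2560 = 240.94
(1−α) = 240.94/657.23 = 0.3666;  α = 0.6334.
Bypass flow = 0.6334×2560 = 1621.5 t/h.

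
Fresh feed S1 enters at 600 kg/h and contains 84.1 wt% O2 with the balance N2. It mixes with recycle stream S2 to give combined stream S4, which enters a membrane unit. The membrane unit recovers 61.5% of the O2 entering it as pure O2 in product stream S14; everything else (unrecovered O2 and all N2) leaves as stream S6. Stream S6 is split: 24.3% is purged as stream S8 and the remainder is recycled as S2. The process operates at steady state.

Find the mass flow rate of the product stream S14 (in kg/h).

O2 in S4: m_A = 600×0.841 + (1−0.243)·(1−0.615)·m_A, so m_A = 504.6/0.7086 = 712.15 kg/h.
Product S14 = 0.615×712.15 = 437.97 kg/h.

438 kg/h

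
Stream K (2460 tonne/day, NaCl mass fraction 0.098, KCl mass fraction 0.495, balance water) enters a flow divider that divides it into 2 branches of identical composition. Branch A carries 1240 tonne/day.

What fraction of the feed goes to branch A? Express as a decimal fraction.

0.504

Fraction to A = 1240/2460 = 0.5041.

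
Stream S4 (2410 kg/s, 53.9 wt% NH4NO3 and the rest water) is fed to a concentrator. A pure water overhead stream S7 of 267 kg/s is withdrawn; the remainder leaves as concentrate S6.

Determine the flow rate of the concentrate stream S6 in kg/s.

Concentrate = 2410 − 267 = 2143 kg/s.

2143 kg/s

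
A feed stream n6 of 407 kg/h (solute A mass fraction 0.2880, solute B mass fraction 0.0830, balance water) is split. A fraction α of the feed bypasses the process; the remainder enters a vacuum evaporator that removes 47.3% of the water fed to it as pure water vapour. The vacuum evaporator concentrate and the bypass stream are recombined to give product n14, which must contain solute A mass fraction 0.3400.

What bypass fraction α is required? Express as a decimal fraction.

All 407×0.288 = 117.22 kg/h of solute A reaches n14, so n14 = 117.22/0.340 = 344.75 kg/h and vapour = 62.247 kg/h.
The evaporator receives (1−α)·407 of feed at 0.629 water and removes 0.473 of that water:
0.473×0.629×(1−α)×407 = 62.247
(1−α) = 62.247/121.09 = 0.5141;  α = 0.4859.

0.486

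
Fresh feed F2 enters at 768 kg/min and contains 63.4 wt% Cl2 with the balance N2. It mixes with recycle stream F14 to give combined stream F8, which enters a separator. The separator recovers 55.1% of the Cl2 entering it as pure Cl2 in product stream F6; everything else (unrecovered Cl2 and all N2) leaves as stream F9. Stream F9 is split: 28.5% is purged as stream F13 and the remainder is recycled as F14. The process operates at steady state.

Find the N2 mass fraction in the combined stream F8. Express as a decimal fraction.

N2 enters only via F2 and leaves only via the purge: 768×0.366 = 0.285×(N2 in F9), and the separator passes all N2, so N2 in F8 = N2 in F9 = 986.27 kg/min.
Cl2 in F8: m_A = 768×0.634 + (1−0.285)·(1−0.551)·m_A, so m_A = 486.91/0.6790 = 717.14 kg/min.
F8 = 717.14 + 986.27 = 1703.4 kg/min.
N2 fraction in F8 = 986.27/1703.4 = 0.5790.

0.5790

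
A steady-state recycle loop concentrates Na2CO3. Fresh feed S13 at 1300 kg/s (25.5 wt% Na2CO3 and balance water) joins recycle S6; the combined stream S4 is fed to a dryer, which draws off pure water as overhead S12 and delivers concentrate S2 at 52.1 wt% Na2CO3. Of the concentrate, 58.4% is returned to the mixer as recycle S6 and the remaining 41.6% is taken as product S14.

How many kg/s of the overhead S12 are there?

Overall Na2CO3 balance (none leaves overhead): Na2CO3 in fresh feed = Na2CO3 in product, i.e. 1300×0.255 = (1−0.584)·S2·0.521.
S2 = 331.5/(0.521×0.416) = 1529.5 kg/s.
Recycle S6 = 0.584×1529.5 = 893.23 kg/s.
Combined feed S4 = 1300 + 893.23 = 2193.2 kg/s.
Overhead S12 = S4 − S2 = 2193.2 − 1529.5 = 663.72 kg/s.

663.7 kg/s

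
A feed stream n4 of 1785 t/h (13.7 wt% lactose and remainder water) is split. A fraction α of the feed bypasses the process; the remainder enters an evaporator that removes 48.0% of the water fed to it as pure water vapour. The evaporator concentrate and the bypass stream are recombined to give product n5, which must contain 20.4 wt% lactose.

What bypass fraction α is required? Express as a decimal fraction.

All 1785×0.137 = 244.55 t/h of lactose reaches n5, so n5 = 244.55/0.204 = 1198.8 t/h and vapour = 586.25 t/h.
The evaporator receives (1−α)·1785 of feed at 0.863 water and removes 0.480 of that water:
0.480×0.863×(1−α)×1785 = 586.25
(1−α) = 586.25/739.42 = 0.7929;  α = 0.2071.

0.207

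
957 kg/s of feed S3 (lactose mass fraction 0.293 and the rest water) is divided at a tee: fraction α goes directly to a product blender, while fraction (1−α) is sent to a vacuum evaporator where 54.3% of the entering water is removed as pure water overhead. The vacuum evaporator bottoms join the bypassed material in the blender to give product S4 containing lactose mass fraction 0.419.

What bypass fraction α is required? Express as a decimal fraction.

0.217

All 957×0.293 = 280.4 kg/s of lactose reaches S4, so S4 = 280.4/0.419 = 669.21 kg/s and vapour = 287.79 kg/s.
The evaporator receives (1−α)·957 of feed at 0.707 water and removes 0.543 of that water:
0.543×0.707×(1−α)×957 = 287.79
(1−α) = 287.79/367.39 = 0.7833;  α = 0.2167.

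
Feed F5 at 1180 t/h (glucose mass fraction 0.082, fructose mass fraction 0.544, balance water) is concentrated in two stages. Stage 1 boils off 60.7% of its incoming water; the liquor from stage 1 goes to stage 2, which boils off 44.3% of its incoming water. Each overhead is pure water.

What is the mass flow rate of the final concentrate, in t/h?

water in feed = 1180×0.374 = 441.32 t/h.
After stage 1: water left = (1−0.607)×441.32 = 173.44; stream total = 912.12 t/h.
After stage 2: water left = (1−0.443)×173.44 = 96.605; final concentrate = 835.29 t/h.

835.3 t/h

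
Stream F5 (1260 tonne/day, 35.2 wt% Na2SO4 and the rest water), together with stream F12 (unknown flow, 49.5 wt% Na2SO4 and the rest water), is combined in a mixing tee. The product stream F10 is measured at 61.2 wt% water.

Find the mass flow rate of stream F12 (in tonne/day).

423.9 tonne/day

Let F12 be the unknown flow. Total out = 1260 + F12.
water balance: 816.48 + 0.505·F12 = 0.612·(1260 + F12)
(0.505 − 0.612)·F12 = 0.612×1260 − 816.48 = -45.36
F12 = -45.36 / -0.107 = 423.93 tonne/day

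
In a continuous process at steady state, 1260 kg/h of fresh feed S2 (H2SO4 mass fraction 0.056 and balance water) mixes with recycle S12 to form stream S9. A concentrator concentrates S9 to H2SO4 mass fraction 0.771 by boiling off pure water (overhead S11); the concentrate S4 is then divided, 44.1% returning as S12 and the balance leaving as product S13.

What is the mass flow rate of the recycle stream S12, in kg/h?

72.2 kg/h

Overall H2SO4 balance (none leaves overhead): H2SO4 in fresh feed = H2SO4 in product, i.e. 1260×0.056 = (1−0.441)·S4·0.771.
S4 = 70.56/(0.771×0.559) = 163.72 kg/h.
Recycle S12 = 0.441×163.72 = 72.199 kg/h.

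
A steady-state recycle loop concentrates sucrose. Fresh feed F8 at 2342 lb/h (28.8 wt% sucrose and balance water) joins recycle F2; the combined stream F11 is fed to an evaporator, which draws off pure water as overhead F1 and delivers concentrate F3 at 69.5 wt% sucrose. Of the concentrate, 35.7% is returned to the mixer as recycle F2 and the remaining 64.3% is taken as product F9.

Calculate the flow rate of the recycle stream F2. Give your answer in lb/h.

538.8 lb/h

Overall sucrose balance (none leaves overhead): sucrose in fresh feed = sucrose in product, i.e. 2342×0.288 = (1−0.357)·F3·0.695.
F3 = 674.5/(0.695×0.643) = 1509.3 lb/h.
Recycle F2 = 0.357×1509.3 = 538.83 lb/h.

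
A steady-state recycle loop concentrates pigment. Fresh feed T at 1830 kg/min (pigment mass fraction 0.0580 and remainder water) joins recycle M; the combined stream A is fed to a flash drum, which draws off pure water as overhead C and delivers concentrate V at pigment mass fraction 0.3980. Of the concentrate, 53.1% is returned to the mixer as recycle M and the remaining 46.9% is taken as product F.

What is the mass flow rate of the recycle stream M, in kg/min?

301.9 kg/min

Overall pigment balance (none leaves overhead): pigment in fresh feed = pigment in product, i.e. 1830×0.058 = (1−0.531)·V·0.398.
V = 106.14/(0.398×0.469) = 568.62 kg/min.
Recycle M = 0.531×568.62 = 301.94 kg/min.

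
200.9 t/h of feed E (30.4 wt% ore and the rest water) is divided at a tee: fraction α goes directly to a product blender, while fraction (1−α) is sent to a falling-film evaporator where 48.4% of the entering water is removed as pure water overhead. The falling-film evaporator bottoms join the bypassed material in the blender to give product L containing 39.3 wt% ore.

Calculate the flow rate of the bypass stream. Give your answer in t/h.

65.84 t/h

All 200.9×0.304 = 61.074 t/h of ore reaches L, so L = 61.074/0.393 = 155.4 t/h and vapour = 45.496 t/h.
The evaporator receives (1−α)·200.9 of feed at 0.696 water and removes 0.484 of that water:
0.484×0.696×(1−α)×200.9 = 45.496
(1−α) = 45.496/67.676 = 0.6723;  α = 0.3277.
Bypass flow = 0.3277×200.9 = 65.841 t/h.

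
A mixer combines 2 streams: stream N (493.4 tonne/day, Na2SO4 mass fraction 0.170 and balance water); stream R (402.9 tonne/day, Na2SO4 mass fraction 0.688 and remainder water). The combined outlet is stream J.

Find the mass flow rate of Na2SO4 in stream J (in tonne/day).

Na2SO4 out = Na2SO4 in = 493.4×0.170 + 402.9×0.688 = 361.07 tonne/day.

361.1 tonne/day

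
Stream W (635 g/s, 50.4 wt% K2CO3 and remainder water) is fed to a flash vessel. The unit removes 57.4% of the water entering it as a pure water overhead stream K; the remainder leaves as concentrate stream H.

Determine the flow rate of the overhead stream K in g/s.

water entering = 635×0.496 = 314.96 g/s; overhead removed = 0.574×314.96 = 180.79 g/s.

180.8 g/s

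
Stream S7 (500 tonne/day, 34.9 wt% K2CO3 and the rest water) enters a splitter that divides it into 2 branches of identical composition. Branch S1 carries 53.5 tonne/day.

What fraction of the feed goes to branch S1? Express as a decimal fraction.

0.107

Fraction to S1 = 53.5/500 = 0.1070.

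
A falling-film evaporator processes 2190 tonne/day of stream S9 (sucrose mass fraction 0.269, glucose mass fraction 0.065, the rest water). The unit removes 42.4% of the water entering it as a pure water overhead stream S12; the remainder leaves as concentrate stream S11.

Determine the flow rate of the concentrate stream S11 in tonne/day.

1572 tonne/day

water entering = 2190×0.666 = 1458.5 tonne/day; overhead removed = 0.424×1458.5 = 618.42 tonne/day.
Concentrate = 2190 − 618.42 = 1571.6 tonne/day.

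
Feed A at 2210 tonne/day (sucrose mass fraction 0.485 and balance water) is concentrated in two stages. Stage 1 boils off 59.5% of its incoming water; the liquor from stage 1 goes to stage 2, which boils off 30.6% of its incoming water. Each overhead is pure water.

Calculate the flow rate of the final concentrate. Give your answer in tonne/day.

water in feed = 2210×0.515 = 1138.2 tonne/day.
After stage 1: water left = (1−0.595)×1138.2 = 460.95; stream total = 1532.8 tonne/day.
After stage 2: water left = (1−0.306)×460.95 = 319.9; final concentrate = 1391.7 tonne/day.

1392 tonne/day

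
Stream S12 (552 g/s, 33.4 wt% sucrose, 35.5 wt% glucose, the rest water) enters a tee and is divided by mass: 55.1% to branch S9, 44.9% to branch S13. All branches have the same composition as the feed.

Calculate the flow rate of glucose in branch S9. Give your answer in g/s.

Branch S9 total = 0.551×552 = 304.15 g/s.
glucose in S9 = 0.355×304.15 = 107.97 g/s.

108 g/s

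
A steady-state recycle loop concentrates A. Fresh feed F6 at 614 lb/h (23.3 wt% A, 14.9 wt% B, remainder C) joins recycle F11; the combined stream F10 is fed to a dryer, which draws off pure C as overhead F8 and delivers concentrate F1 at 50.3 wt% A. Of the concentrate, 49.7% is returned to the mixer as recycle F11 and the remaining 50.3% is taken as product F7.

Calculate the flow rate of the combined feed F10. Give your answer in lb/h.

Overall A balance (none leaves overhead): A in fresh feed = A in product, i.e. 614×0.233 = (1−0.497)·F1·0.503.
F1 = 143.06/(0.503×0.503) = 565.44 lb/h.
Recycle F11 = 0.497×565.44 = 281.02 lb/h.
Combined feed F10 = 614 + 281.02 = 895.02 lb/h.

895 lb/h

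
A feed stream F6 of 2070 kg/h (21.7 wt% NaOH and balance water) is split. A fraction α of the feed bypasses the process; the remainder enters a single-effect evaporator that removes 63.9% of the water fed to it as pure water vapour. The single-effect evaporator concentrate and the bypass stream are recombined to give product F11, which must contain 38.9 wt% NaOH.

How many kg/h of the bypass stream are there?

All 2070×0.217 = 449.19 kg/h of NaOH reaches F11, so F11 = 449.19/0.389 = 1154.7 kg/h and vapour = 915.27 kg/h.
The evaporator receives (1−α)·2070 of feed at 0.783 water and removes 0.639 of that water:
0.639×0.783×(1−α)×2070 = 915.27
(1−α) = 915.27/1035.7 = 0.8837;  α = 0.1163.
Bypass flow = 0.1163×2070 = 240.69 kg/h.

240.7 kg/h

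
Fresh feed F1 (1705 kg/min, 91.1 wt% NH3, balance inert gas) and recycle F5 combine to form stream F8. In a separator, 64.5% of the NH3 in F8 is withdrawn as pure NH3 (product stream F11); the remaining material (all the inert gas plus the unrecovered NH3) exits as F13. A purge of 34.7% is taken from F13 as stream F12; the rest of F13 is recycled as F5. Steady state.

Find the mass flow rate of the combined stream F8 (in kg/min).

2459 kg/min

inert gas enters only via F1 and leaves only via the purge: 1705×0.089 = 0.347×(inert gas in F13), and the separator passes all inert gas, so inert gas in F8 = inert gas in F13 = 437.31 kg/min.
NH3 in F8: m_A = 1705×0.911 + (1−0.347)·(1−0.645)·m_A, so m_A = 1553.3/0.7682 = 2022 kg/min.
F8 = 2022 + 437.31 = 2459.3 kg/min.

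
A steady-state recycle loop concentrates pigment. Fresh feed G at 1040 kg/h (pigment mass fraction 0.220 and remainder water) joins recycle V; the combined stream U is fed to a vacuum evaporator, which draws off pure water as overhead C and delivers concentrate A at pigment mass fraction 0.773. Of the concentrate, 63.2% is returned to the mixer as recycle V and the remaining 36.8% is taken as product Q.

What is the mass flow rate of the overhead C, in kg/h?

744 kg/h

Overall pigment balance (none leaves overhead): pigment in fresh feed = pigment in product, i.e. 1040×0.220 = (1−0.632)·A·0.773.
A = 228.8/(0.773×0.368) = 804.32 kg/h.
Recycle V = 0.632×804.32 = 508.33 kg/h.
Combined feed U = 1040 + 508.33 = 1548.3 kg/h.
Overhead C = U − A = 1548.3 − 804.32 = 744.01 kg/h.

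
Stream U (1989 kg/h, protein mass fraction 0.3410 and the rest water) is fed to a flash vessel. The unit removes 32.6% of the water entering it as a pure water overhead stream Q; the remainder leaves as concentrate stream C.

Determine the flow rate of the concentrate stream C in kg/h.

water entering = 1989×0.659 = 1310.8 kg/h; overhead removed = 0.326×1310.8 = 427.3 kg/h.
Concentrate = 1989 − 427.3 = 1561.7 kg/h.

1562 kg/h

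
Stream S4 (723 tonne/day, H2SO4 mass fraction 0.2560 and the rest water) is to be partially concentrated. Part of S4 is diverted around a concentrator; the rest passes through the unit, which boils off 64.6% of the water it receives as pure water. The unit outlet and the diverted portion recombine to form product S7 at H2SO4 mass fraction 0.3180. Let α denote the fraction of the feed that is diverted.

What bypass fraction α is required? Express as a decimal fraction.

All 723×0.256 = 185.09 tonne/day of H2SO4 reaches S7, so S7 = 185.09/0.318 = 582.04 tonne/day and vapour = 140.96 tonne/day.
The evaporator receives (1−α)·723 of feed at 0.744 water and removes 0.646 of that water:
0.646×0.744×(1−α)×723 = 140.96
(1−α) = 140.96/347.49 = 0.4057;  α = 0.5943.

0.594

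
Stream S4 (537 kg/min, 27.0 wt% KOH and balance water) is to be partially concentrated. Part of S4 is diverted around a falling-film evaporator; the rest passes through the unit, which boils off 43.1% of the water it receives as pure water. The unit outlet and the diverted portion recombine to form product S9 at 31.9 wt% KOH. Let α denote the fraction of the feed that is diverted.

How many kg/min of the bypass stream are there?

274.8 kg/min

All 537×0.270 = 144.99 kg/min of KOH reaches S9, so S9 = 144.99/0.319 = 454.51 kg/min and vapour = 82.486 kg/min.
The evaporator receives (1−α)·537 of feed at 0.730 water and removes 0.431 of that water:
0.431×0.730×(1−α)×537 = 82.486
(1−α) = 82.486/168.96 = 0.4882;  α = 0.5118.
Bypass flow = 0.5118×537 = 274.83 kg/min.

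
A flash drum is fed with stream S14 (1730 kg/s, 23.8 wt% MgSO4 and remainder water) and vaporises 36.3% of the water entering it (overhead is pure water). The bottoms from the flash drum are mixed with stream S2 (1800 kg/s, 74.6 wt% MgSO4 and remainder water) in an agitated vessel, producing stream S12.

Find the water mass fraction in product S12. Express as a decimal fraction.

0.425

Vapour removed = 0.363×0.762×1730 = 478.53 kg/s; concentrate = 1251.5 kg/s.
water reaching the mixer = 839.73 (from concentrate) + 1800×0.254 = 1296.9 kg/s.
Product flow = 1251.5 + 1800 = 3051.5 kg/s; water fraction = 0.425.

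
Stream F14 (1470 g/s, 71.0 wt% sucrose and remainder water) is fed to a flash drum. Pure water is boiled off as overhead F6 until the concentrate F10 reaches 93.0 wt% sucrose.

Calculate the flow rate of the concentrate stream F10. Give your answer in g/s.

1122 g/s

sucrose is conserved: 1470×0.710 = 1043.7 g/s all reports to the concentrate.
Concentrate = 1043.7/(target fraction) = 1122.3 g/s.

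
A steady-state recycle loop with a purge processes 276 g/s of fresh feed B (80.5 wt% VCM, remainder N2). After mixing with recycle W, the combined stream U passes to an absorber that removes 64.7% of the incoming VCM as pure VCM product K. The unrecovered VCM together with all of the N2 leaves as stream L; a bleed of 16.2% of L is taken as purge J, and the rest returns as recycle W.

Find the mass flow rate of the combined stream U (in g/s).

N2 enters only via B and leaves only via the purge: 276×0.195 = 0.162×(N2 in L), and the absorber passes all N2, so N2 in U = N2 in L = 332.22 g/s.
VCM in U: m_A = 276×0.805 + (1−0.162)·(1−0.647)·m_A, so m_A = 222.18/0.7042 = 315.51 g/s.
U = 315.51 + 332.22 = 647.74 g/s.

647.7 g/s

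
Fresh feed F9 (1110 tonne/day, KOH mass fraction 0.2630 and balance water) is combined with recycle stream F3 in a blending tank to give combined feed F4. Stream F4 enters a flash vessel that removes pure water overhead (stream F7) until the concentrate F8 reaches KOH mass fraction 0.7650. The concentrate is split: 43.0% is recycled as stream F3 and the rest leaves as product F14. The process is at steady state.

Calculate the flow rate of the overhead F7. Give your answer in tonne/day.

Overall KOH balance (none leaves overhead): KOH in fresh feed = KOH in product, i.e. 1110×0.263 = (1−0.430)·F8·0.765.
F8 = 291.93/(0.765×0.570) = 669.49 tonne/day.
Recycle F3 = 0.430×669.49 = 287.88 tonne/day.
Combined feed F4 = 1110 + 287.88 = 1397.9 tonne/day.
Overhead F7 = F4 − F8 = 1397.9 − 669.49 = 728.39 tonne/day.

728.4 tonne/day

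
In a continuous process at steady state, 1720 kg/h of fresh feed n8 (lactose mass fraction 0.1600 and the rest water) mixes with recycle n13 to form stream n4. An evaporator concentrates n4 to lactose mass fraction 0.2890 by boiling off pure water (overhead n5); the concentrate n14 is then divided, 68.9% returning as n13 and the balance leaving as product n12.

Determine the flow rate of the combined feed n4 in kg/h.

Overall lactose balance (none leaves overhead): lactose in fresh feed = lactose in product, i.e. 1720×0.160 = (1−0.689)·n14·0.289.
n14 = 275.2/(0.289×0.311) = 3061.9 kg/h.
Recycle n13 = 0.689×3061.9 = 2109.6 kg/h.
Combined feed n4 = 1720 + 2109.6 = 3829.6 kg/h.

3830 kg/h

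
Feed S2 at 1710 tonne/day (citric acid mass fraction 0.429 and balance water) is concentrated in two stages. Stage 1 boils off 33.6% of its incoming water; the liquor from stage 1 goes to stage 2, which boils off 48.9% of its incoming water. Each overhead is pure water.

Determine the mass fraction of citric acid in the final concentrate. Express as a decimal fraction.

water in feed = 1710×0.571 = 976.41 tonne/day.
After stage 1: water left = (1−0.336)×976.41 = 648.34; stream total = 1381.9 tonne/day.
After stage 2: water left = (1−0.489)×648.34 = 331.3; final concentrate = 1064.9 tonne/day.
citric acid fraction = 733.59/1064.9 = 0.689.

0.689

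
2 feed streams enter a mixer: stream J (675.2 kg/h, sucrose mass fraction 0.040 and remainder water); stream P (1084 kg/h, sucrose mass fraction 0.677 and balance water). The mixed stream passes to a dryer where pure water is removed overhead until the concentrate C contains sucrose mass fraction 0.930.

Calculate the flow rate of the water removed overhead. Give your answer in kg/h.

941.1 kg/h

sucrose entering = 675.2×0.040 + 1084×0.677 = 760.88 kg/h.
All sucrose reports to C, so C = 760.88/0.930 = 818.15 kg/h.
Total feed = 1759.2 kg/h; overhead = 1759.2 − 818.15 = 941.05 kg/h.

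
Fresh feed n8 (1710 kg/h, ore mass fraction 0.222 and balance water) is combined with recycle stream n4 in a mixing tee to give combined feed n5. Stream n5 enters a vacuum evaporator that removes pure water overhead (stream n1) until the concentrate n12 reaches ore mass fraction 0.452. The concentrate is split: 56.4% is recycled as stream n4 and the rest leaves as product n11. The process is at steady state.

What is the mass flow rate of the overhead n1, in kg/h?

Overall ore balance (none leaves overhead): ore in fresh feed = ore in product, i.e. 1710×0.222 = (1−0.564)·n12·0.452.
n12 = 379.62/(0.452×0.436) = 1926.3 kg/h.
Recycle n4 = 0.564×1926.3 = 1086.4 kg/h.
Combined feed n5 = 1710 + 1086.4 = 2796.4 kg/h.
Overhead n1 = n5 − n12 = 2796.4 − 1926.3 = 870.13 kg/h.

870.1 kg/h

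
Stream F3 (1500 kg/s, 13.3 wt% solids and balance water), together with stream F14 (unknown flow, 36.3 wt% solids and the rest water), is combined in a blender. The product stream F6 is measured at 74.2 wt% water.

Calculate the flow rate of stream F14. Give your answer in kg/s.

1786 kg/s

Let F14 be the unknown flow. Total out = 1500 + F14.
water balance: 1300.5 + 0.637·F14 = 0.742·(1500 + F14)
(0.637 − 0.742)·F14 = 0.742×1500 − 1300.5 = -187.5
F14 = -187.5 / -0.105 = 1785.7 kg/s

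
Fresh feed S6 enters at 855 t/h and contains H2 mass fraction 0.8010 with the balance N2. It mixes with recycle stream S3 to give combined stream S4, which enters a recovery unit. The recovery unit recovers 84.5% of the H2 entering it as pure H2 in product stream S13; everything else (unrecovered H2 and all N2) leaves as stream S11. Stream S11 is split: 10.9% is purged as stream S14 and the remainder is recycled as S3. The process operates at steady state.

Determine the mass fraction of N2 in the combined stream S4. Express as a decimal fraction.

0.6627

N2 enters only via S6 and leaves only via the purge: 855×0.199 = 0.109×(N2 in S11), and the recovery unit passes all N2, so N2 in S4 = N2 in S11 = 1561 t/h.
H2 in S4: m_A = 855×0.801 + (1−0.109)·(1−0.845)·m_A, so m_A = 684.86/0.8619 = 794.59 t/h.
S4 = 794.59 + 1561 = 2355.6 t/h.
N2 fraction in S4 = 1561/2355.6 = 0.6627.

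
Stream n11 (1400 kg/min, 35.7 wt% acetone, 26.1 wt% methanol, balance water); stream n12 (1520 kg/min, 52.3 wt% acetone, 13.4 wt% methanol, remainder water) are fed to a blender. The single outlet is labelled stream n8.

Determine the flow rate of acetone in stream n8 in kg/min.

1295 kg/min

acetone out = acetone in = 1400×0.357 + 1520×0.523 = 1294.8 kg/min.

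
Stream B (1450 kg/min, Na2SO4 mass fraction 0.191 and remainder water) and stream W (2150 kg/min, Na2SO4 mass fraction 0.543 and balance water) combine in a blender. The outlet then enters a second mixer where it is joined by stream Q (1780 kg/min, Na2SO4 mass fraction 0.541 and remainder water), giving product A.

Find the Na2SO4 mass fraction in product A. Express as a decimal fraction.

0.447

Overall, product flow = 5380 kg/min.
Na2SO4 in = 1450×0.191 + 2150×0.543 + 1780×0.541 = 2407.4 kg/min.
Na2SO4 fraction in A = 0.447.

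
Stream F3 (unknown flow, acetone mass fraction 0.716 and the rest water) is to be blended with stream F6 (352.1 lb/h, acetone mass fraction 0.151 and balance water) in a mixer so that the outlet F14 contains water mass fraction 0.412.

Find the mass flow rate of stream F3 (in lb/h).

1202 lb/h

Let F3 be the unknown flow. Total out = 352.1 + F3.
water balance: 298.93 + 0.284·F3 = 0.412·(352.1 + F3)
(0.284 − 0.412)·F3 = 0.412×352.1 − 298.93 = -153.87
F3 = -153.87 / -0.128 = 1202.1 lb/h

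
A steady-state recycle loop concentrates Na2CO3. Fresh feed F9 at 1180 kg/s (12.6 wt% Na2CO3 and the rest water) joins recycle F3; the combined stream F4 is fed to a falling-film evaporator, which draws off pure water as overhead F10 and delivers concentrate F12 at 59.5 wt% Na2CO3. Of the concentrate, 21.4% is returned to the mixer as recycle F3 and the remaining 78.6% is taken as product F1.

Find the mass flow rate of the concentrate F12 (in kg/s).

Overall Na2CO3 balance (none leaves overhead): Na2CO3 in fresh feed = Na2CO3 in product, i.e. 1180×0.126 = (1−0.214)·F12·0.595.
F12 = 148.68/(0.595×0.786) = 317.92 kg/s.

317.9 kg/s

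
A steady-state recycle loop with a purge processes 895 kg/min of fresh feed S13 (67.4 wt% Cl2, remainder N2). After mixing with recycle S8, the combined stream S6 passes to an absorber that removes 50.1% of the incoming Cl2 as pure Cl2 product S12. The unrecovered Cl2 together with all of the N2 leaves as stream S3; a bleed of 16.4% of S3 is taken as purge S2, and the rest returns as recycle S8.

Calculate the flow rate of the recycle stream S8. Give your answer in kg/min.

N2 enters only via S13 and leaves only via the purge: 895×0.326 = 0.164×(N2 in S3), and the absorber passes all N2, so N2 in S6 = N2 in S3 = 1779.1 kg/min.
Cl2 in S6: m_A = 895×0.674 + (1−0.164)·(1−0.501)·m_A, so m_A = 603.23/0.5828 = 1035 kg/min.
S3 = (1−0.501)×1035 + 1779.1 = 2295.5 kg/min.
Recycle S8 = (1−0.164)×2295.5 = 1919.1 kg/min.

1919 kg/min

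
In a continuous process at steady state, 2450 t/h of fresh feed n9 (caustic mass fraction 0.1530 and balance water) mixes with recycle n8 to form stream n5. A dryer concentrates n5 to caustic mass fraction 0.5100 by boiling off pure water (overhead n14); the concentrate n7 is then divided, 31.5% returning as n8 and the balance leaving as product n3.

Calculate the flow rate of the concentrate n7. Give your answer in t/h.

Overall caustic balance (none leaves overhead): caustic in fresh feed = caustic in product, i.e. 2450×0.153 = (1−0.315)·n7·0.510.
n7 = 374.85/(0.510×0.685) = 1073 t/h.

1073 t/h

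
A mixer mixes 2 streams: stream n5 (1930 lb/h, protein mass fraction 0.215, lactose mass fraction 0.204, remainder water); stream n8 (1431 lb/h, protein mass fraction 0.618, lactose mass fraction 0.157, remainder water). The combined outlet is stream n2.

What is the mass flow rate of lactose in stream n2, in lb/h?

lactose out = lactose in = 1930×0.204 + 1431×0.157 = 618.39 lb/h.

618.4 lb/h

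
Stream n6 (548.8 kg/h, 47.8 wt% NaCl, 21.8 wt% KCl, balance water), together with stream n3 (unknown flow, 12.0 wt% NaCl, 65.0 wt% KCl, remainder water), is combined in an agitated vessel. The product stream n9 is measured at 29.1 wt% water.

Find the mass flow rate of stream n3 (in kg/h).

117 kg/h

Let n3 be the unknown flow. Total out = 548.8 + n3.
water balance: 166.84 + 0.230·n3 = 0.291·(548.8 + n3)
(0.230 − 0.291)·n3 = 0.291×548.8 − 166.84 = -7.1344
n3 = -7.1344 / -0.061 = 116.96 kg/h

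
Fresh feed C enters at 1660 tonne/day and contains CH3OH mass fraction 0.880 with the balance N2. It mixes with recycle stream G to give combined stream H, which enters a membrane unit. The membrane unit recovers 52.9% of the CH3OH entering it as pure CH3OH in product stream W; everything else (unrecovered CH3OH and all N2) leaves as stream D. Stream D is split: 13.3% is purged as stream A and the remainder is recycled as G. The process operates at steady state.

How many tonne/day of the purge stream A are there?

353.9 tonne/day

N2 enters only via C and leaves only via the purge: 1660×0.120 = 0.133×(N2 in D), and the membrane unit passes all N2, so N2 in H = N2 in D = 1497.7 tonne/day.
CH3OH in H: m_A = 1660×0.880 + (1−0.133)·(1−0.529)·m_A, so m_A = 1460.8/0.5916 = 2469.1 tonne/day.
D = (1−0.529)×2469.1 + 1497.7 = 2660.7 tonne/day.
Purge A = 0.133×2660.7 = 353.87 tonne/day.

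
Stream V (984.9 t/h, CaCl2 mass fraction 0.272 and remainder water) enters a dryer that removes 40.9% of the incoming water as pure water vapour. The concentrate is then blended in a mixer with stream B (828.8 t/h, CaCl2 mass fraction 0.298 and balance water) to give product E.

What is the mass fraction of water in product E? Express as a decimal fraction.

Vapour removed = 0.409×0.728×984.9 = 293.26 t/h; concentrate = 691.64 t/h.
water reaching the mixer = 423.75 (from concentrate) + 828.8×0.702 = 1005.6 t/h.
Product flow = 691.64 + 828.8 = 1520.4 t/h; water fraction = 0.661.

0.661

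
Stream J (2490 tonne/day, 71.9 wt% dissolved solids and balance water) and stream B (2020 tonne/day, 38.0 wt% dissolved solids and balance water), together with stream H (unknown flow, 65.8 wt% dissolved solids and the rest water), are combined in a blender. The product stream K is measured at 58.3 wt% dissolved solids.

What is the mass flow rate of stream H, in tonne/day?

Let H be the unknown flow. Total out = 4510 + H.
dissolved solids balance: 2557.9 + 0.658·H = 0.583·(4510 + H)
(0.658 − 0.583)·H = 0.583×4510 − 2557.9 = 71.42
H = 71.42 / 0.075 = 952.27 tonne/day

952.3 tonne/day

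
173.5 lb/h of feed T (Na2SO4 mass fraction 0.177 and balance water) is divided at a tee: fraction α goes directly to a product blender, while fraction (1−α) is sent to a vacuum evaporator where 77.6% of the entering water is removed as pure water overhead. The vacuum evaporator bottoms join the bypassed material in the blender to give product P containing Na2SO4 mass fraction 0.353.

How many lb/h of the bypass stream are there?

All 173.5×0.177 = 30.709 lb/h of Na2SO4 reaches P, so P = 30.709/0.353 = 86.996 lb/h and vapour = 86.504 lb/h.
The evaporator receives (1−α)·173.5 of feed at 0.823 water and removes 0.776 of that water:
0.776×0.823×(1−α)×173.5 = 86.504
(1−α) = 86.504/110.81 = 0.7807;  α = 0.2193.
Bypass flow = 0.2193×173.5 = 38.051 lb/h.

38.05 lb/h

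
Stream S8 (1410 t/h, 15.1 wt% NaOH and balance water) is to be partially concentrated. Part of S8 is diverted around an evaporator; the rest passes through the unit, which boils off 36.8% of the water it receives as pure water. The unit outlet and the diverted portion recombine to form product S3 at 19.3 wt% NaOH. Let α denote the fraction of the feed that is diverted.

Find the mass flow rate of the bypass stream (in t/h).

All 1410×0.151 = 212.91 t/h of NaOH reaches S3, so S3 = 212.91/0.193 = 1103.2 t/h and vapour = 306.84 t/h.
The evaporator receives (1−α)·1410 of feed at 0.849 water and removes 0.368 of that water:
0.368×0.849×(1−α)×1410 = 306.84
(1−α) = 306.84/440.53 = 0.6965;  α = 0.3035.
Bypass flow = 0.3035×1410 = 427.9 t/h.

427.9 t/h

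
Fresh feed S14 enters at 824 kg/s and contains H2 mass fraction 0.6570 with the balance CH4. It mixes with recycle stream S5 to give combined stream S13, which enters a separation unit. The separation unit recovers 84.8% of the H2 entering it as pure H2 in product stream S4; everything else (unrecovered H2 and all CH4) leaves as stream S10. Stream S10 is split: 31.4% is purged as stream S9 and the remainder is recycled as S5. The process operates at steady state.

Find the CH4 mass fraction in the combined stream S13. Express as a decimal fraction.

0.5983

CH4 enters only via S14 and leaves only via the purge: 824×0.343 = 0.314×(CH4 in S10), and the separation unit passes all CH4, so CH4 in S13 = CH4 in S10 = 900.1 kg/s.
H2 in S13: m_A = 824×0.657 + (1−0.314)·(1−0.848)·m_A, so m_A = 541.37/0.8957 = 604.39 kg/s.
S13 = 604.39 + 900.1 = 1504.5 kg/s.
CH4 fraction in S13 = 900.1/1504.5 = 0.5983.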